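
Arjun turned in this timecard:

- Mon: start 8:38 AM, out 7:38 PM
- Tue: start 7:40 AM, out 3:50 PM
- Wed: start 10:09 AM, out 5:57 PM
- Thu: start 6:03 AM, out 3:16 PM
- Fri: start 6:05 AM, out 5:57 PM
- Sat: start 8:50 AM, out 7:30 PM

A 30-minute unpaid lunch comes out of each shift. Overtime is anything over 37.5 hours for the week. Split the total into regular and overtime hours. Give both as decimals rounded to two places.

Mon: 8:38 AM–7:38 PM = 11 h 0 min; less 30 min break → 10 h 30 min
Tue: 7:40 AM–3:50 PM = 8 h 10 min; less 30 min break → 7 h 40 min
Wed: 10:09 AM–5:57 PM = 7 h 48 min; less 30 min break → 7 h 18 min
Thu: 6:03 AM–3:16 PM = 9 h 13 min; less 30 min break → 8 h 43 min
Fri: 6:05 AM–5:57 PM = 11 h 52 min; less 30 min break → 11 h 22 min
Sat: 8:50 AM–7:30 PM = 10 h 40 min; less 30 min break → 10 h 10 min
Total worked: 55 h 43 min = 55.72 h.
Threshold 37.5 h → overtime 18 h 13 min, regular 37 h 30 min.

Regular 37.50 hours, overtime 18.22 hours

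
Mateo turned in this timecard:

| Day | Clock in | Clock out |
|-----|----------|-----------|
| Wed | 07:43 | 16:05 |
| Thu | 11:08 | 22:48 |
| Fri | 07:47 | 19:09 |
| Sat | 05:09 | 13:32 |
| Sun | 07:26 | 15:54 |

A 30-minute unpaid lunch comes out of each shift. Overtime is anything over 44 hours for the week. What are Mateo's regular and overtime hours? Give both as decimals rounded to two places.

Wed: 07:43–16:05 = 8 h 22 min; less 30 min break → 7 h 52 min
Thu: 11:08–22:48 = 11 h 40 min; less 30 min break → 11 h 10 min
Fri: 07:47–19:09 = 11 h 22 min; less 30 min break → 10 h 52 min
Sat: 05:09–13:32 = 8 h 23 min; less 30 min break → 7 h 53 min
Sun: 07:26–15:54 = 8 h 28 min; less 30 min break → 7 h 58 min
Total worked: 45 h 45 min = 45.75 h.
Threshold 44 h → overtime 1 h 45 min, regular 44 h 0 min.

Regular 44.00 hours, overtime 1.75 hours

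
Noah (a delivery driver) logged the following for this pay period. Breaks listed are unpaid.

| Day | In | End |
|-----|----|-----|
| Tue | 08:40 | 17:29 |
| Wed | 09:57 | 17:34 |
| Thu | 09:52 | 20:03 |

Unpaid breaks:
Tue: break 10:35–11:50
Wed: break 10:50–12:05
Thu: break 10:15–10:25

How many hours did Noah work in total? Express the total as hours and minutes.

23 h 57 min

Tue: 08:40–17:29 = 8 h 49 min; less 75 min break → 7 h 34 min
Wed: 09:57–17:34 = 7 h 37 min; less 75 min break → 6 h 22 min
Thu: 09:52–20:03 = 10 h 11 min; less 10 min break → 10 h 1 min
Total: 7 h 34 min + 6 h 22 min + 10 h 1 min = 23 h 57 min.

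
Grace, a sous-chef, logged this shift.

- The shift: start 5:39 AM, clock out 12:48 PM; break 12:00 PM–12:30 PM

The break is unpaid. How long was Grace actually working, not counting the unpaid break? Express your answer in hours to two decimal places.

The shift: 5:39 AM–12:48 PM = 7 h 9 min; less 30 min break → 6 h 39 min

6.65 hours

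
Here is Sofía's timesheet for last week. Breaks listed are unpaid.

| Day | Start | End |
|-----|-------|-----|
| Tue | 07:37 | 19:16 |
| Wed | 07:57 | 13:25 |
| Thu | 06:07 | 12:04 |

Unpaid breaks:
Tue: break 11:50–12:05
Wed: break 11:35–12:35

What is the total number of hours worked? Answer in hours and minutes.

21 h 49 min

Tue: 07:37–19:16 = 11 h 39 min; less 15 min break → 11 h 24 min
Wed: 07:57–13:25 = 5 h 28 min; less 60 min break → 4 h 28 min
Thu: 06:07–12:04 = 5 h 57 min
Total: 11 h 24 min + 4 h 28 min + 5 h 57 min = 21 h 49 min.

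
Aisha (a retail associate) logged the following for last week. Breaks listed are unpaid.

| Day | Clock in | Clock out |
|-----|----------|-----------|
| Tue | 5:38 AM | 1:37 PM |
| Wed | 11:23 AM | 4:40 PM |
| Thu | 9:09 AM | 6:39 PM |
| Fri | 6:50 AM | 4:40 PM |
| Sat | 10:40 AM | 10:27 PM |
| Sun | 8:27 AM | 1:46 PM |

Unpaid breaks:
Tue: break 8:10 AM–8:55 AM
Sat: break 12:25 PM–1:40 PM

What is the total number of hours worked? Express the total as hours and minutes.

Tue: 5:38 AM–1:37 PM = 7 h 59 min; less 45 min break → 7 h 14 min
Wed: 11:23 AM–4:40 PM = 5 h 17 min
Thu: 9:09 AM–6:39 PM = 9 h 30 min
Fri: 6:50 AM–4:40 PM = 9 h 50 min
Sat: 10:40 AM–10:27 PM = 11 h 47 min; less 75 min break → 10 h 32 min
Sun: 8:27 AM–1:46 PM = 5 h 19 min
Total: 7 h 14 min + 5 h 17 min + 9 h 30 min + 9 h 50 min + 10 h 32 min + 5 h 19 min = 47 h 42 min.

47 h 42 min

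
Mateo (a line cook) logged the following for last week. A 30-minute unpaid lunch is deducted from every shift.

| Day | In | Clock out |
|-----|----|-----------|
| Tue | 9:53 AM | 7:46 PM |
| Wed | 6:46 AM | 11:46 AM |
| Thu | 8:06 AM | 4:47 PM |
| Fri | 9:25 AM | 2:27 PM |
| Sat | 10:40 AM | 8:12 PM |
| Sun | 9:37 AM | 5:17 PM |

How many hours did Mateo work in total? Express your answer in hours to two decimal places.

Tue: 9:53 AM–7:46 PM = 9 h 53 min; less 30 min break → 9 h 23 min
Wed: 6:46 AM–11:46 AM = 5 h 0 min; less 30 min break → 4 h 30 min
Thu: 8:06 AM–4:47 PM = 8 h 41 min; less 30 min break → 8 h 11 min
Fri: 9:25 AM–2:27 PM = 5 h 2 min; less 30 min break → 4 h 32 min
Sat: 10:40 AM–8:12 PM = 9 h 32 min; less 30 min break → 9 h 2 min
Sun: 9:37 AM–5:17 PM = 7 h 40 min; less 30 min break → 7 h 10 min
Total: 9 h 23 min + 4 h 30 min + 8 h 11 min + 4 h 32 min + 9 h 2 min + 7 h 10 min = 42 h 48 min.

42.80 hours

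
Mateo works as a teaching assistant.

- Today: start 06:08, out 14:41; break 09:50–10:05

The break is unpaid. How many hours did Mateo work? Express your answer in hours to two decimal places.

Today: 06:08–14:41 = 8 h 33 min; less 15 min break → 8 h 18 min

8.30 hours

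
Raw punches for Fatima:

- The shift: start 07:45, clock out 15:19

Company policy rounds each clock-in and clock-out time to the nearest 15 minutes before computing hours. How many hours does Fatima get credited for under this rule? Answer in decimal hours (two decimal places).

The shift: in 07:45→07:45, out 15:19→15:15; 7 h 30 min

7.50 hours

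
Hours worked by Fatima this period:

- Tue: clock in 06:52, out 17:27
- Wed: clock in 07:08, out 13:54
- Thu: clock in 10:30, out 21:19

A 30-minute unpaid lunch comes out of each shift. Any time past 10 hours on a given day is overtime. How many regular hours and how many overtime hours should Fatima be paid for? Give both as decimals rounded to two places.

Regular 26.27 hours, overtime 0.40 hours

Tue: 06:52–17:27 = 10 h 35 min; less 30 min break → 10 h 5 min
Wed: 07:08–13:54 = 6 h 46 min; less 30 min break → 6 h 16 min
Thu: 10:30–21:19 = 10 h 49 min; less 30 min break → 10 h 19 min
Tue reg 10 h 0 min / OT 0 h 5 min; Wed reg 6 h 16 min / OT 0 h 0 min; Thu reg 10 h 0 min / OT 0 h 19 min.
Totals: regular 26 h 16 min, overtime 0 h 24 min.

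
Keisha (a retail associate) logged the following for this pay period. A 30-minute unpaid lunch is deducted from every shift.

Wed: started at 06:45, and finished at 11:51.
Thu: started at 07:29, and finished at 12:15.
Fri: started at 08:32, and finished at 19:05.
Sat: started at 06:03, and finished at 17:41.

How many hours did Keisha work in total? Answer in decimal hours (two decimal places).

Wed: 06:45–11:51 = 5 h 6 min; less 30 min break → 4 h 36 min
Thu: 07:29–12:15 = 4 h 46 min; less 30 min break → 4 h 16 min
Fri: 08:32–19:05 = 10 h 33 min; less 30 min break → 10 h 3 min
Sat: 06:03–17:41 = 11 h 38 min; less 30 min break → 11 h 8 min
Total: 4 h 36 min + 4 h 16 min + 10 h 3 min + 11 h 8 min = 30 h 3 min.

30.05 hours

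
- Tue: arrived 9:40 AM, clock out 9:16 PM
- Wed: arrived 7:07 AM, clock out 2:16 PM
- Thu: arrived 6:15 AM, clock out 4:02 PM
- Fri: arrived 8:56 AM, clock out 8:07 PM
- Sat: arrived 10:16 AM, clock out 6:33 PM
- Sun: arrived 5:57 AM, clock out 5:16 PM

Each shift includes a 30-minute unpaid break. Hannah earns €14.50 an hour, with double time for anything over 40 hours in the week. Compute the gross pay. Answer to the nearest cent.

Tue: 9:40 AM–9:16 PM = 11 h 36 min; less 30 min break → 11 h 6 min
Wed: 7:07 AM–2:16 PM = 7 h 9 min; less 30 min break → 6 h 39 min
Thu: 6:15 AM–4:02 PM = 9 h 47 min; less 30 min break → 9 h 17 min
Fri: 8:56 AM–8:07 PM = 11 h 11 min; less 30 min break → 10 h 41 min
Sat: 10:16 AM–6:33 PM = 8 h 17 min; less 30 min break → 7 h 47 min
Sun: 5:57 AM–5:16 PM = 11 h 19 min; less 30 min break → 10 h 49 min
Total worked: 56 h 19 min = 3379 min.
Regular 40 h 0 min = 2400 min at €14.50/h; overtime 16 h 19 min = 979 min at €29.00/h.
Pay = (2400 × €14.50 + 979 × €29.00) ÷ 60 = €1053.18.

€1053.18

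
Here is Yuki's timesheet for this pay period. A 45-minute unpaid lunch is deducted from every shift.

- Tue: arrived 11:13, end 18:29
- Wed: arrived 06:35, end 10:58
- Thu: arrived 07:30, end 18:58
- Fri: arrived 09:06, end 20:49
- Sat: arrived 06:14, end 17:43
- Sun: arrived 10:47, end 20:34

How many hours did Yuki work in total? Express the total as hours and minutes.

51 h 36 min

Tue: 11:13–18:29 = 7 h 16 min; less 45 min break → 6 h 31 min
Wed: 06:35–10:58 = 4 h 23 min; less 45 min break → 3 h 38 min
Thu: 07:30–18:58 = 11 h 28 min; less 45 min break → 10 h 43 min
Fri: 09:06–20:49 = 11 h 43 min; less 45 min break → 10 h 58 min
Sat: 06:14–17:43 = 11 h 29 min; less 45 min break → 10 h 44 min
Sun: 10:47–20:34 = 9 h 47 min; less 45 min break → 9 h 2 min
Total: 6 h 31 min + 3 h 38 min + 10 h 43 min + 10 h 58 min + 10 h 44 min + 9 h 2 min = 51 h 36 min.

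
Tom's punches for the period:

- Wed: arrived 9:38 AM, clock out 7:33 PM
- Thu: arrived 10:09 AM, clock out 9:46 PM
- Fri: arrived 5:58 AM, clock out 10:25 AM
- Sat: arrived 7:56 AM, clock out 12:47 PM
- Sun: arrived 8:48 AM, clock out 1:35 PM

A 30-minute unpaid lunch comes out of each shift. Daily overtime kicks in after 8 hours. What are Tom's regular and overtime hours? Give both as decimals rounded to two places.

Regular 28.58 hours, overtime 4.53 hours

Wed: 9:38 AM–7:33 PM = 9 h 55 min; less 30 min break → 9 h 25 min
Thu: 10:09 AM–9:46 PM = 11 h 37 min; less 30 min break → 11 h 7 min
Fri: 5:58 AM–10:25 AM = 4 h 27 min; less 30 min break → 3 h 57 min
Sat: 7:56 AM–12:47 PM = 4 h 51 min; less 30 min break → 4 h 21 min
Sun: 8:48 AM–1:35 PM = 4 h 47 min; less 30 min break → 4 h 17 min
Wed reg 8 h 0 min / OT 1 h 25 min; Thu reg 8 h 0 min / OT 3 h 7 min; Fri reg 3 h 57 min / OT 0 h 0 min; Sat reg 4 h 21 min / OT 0 h 0 min; Sun reg 4 h 17 min / OT 0 h 0 min.
Totals: regular 28 h 35 min, overtime 4 h 32 min.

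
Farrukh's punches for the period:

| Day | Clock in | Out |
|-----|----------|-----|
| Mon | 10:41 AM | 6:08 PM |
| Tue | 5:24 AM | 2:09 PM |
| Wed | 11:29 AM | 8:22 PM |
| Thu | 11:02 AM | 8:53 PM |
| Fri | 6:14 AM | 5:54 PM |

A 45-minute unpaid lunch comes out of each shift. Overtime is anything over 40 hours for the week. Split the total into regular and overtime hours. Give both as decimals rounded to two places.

Mon: 10:41 AM–6:08 PM = 7 h 27 min; less 45 min break → 6 h 42 min
Tue: 5:24 AM–2:09 PM = 8 h 45 min; less 45 min break → 8 h 0 min
Wed: 11:29 AM–8:22 PM = 8 h 53 min; less 45 min break → 8 h 8 min
Thu: 11:02 AM–8:53 PM = 9 h 51 min; less 45 min break → 9 h 6 min
Fri: 6:14 AM–5:54 PM = 11 h 40 min; less 45 min break → 10 h 55 min
Total worked: 42 h 51 min = 42.85 h.
Threshold 40 h → overtime 2 h 51 min, regular 40 h 0 min.

Regular 40.00 hours, overtime 2.85 hours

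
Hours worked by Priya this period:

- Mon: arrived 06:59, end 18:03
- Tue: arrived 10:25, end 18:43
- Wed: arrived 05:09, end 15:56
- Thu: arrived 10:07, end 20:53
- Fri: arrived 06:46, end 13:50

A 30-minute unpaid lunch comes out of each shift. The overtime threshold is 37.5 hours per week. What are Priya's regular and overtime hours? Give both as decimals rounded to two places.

Mon: 06:59–18:03 = 11 h 4 min; less 30 min break → 10 h 34 min
Tue: 10:25–18:43 = 8 h 18 min; less 30 min break → 7 h 48 min
Wed: 05:09–15:56 = 10 h 47 min; less 30 min break → 10 h 17 min
Thu: 10:07–20:53 = 10 h 46 min; less 30 min break → 10 h 16 min
Fri: 06:46–13:50 = 7 h 4 min; less 30 min break → 6 h 34 min
Total worked: 45 h 29 min = 45.48 h.
Threshold 37.5 h → overtime 7 h 59 min, regular 37 h 30 min.

Regular 37.50 hours, overtime 7.98 hours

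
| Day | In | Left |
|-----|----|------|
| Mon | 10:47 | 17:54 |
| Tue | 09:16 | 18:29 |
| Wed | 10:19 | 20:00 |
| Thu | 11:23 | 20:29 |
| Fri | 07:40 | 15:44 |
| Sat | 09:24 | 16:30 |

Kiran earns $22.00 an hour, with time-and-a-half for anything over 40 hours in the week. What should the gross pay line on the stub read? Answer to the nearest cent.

Mon: 10:47–17:54 = 7 h 7 min
Tue: 09:16–18:29 = 9 h 13 min
Wed: 10:19–20:00 = 9 h 41 min
Thu: 11:23–20:29 = 9 h 6 min
Fri: 07:40–15:44 = 8 h 4 min
Sat: 09:24–16:30 = 7 h 6 min
Total worked: 50 h 17 min = 3017 min.
Regular 40 h 0 min = 2400 min at $22.00/h; overtime 10 h 17 min = 617 min at $33.00/h.
Pay = (2400 × $22.00 + 617 × $33.00) ÷ 60 = $1219.35.

$1219.35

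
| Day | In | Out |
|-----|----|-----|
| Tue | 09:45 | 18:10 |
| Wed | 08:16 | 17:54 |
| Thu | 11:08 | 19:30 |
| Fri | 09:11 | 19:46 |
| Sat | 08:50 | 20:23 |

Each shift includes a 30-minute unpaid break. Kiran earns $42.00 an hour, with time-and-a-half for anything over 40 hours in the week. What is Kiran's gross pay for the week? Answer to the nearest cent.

$2061.15

Tue: 09:45–18:10 = 8 h 25 min; less 30 min break → 7 h 55 min
Wed: 08:16–17:54 = 9 h 38 min; less 30 min break → 9 h 8 min
Thu: 11:08–19:30 = 8 h 22 min; less 30 min break → 7 h 52 min
Fri: 09:11–19:46 = 10 h 35 min; less 30 min break → 10 h 5 min
Sat: 08:50–20:23 = 11 h 33 min; less 30 min break → 11 h 3 min
Total worked: 46 h 3 min = 2763 min.
Regular 40 h 0 min = 2400 min at $42.00/h; overtime 6 h 3 min = 363 min at $63.00/h.
Pay = (2400 × $42.00 + 363 × $63.00) ÷ 60 = $2061.15.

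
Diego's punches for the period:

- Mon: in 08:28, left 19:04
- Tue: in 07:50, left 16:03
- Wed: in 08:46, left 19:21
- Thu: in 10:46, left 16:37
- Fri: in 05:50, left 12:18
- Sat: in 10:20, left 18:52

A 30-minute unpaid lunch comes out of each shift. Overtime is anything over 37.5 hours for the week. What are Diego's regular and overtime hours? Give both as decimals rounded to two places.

Regular 37.50 hours, overtime 9.75 hours

Mon: 08:28–19:04 = 10 h 36 min; less 30 min break → 10 h 6 min
Tue: 07:50–16:03 = 8 h 13 min; less 30 min break → 7 h 43 min
Wed: 08:46–19:21 = 10 h 35 min; less 30 min break → 10 h 5 min
Thu: 10:46–16:37 = 5 h 51 min; less 30 min break → 5 h 21 min
Fri: 05:50–12:18 = 6 h 28 min; less 30 min break → 5 h 58 min
Sat: 10:20–18:52 = 8 h 32 min; less 30 min break → 8 h 2 min
Total worked: 47 h 15 min = 47.25 h.
Threshold 37.5 h → overtime 9 h 45 min, regular 37 h 30 min.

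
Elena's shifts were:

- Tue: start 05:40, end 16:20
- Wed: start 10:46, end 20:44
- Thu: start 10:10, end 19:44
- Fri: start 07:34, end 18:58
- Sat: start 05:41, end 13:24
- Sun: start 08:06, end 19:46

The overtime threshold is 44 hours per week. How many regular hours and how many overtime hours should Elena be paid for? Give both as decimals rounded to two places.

Regular 44.00 hours, overtime 16.98 hours

Tue: 05:40–16:20 = 10 h 40 min
Wed: 10:46–20:44 = 9 h 58 min
Thu: 10:10–19:44 = 9 h 34 min
Fri: 07:34–18:58 = 11 h 24 min
Sat: 05:41–13:24 = 7 h 43 min
Sun: 08:06–19:46 = 11 h 40 min
Total worked: 60 h 59 min = 60.98 h.
Threshold 44 h → overtime 16 h 59 min, regular 44 h 0 min.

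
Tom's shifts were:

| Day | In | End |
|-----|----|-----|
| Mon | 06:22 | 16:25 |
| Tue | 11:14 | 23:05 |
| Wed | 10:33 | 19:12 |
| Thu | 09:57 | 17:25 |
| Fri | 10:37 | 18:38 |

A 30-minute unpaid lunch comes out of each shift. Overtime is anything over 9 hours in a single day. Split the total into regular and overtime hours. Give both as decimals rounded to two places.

Regular 40.63 hours, overtime 2.90 hours

Mon: 06:22–16:25 = 10 h 3 min; less 30 min break → 9 h 33 min
Tue: 11:14–23:05 = 11 h 51 min; less 30 min break → 11 h 21 min
Wed: 10:33–19:12 = 8 h 39 min; less 30 min break → 8 h 9 min
Thu: 09:57–17:25 = 7 h 28 min; less 30 min break → 6 h 58 min
Fri: 10:37–18:38 = 8 h 1 min; less 30 min break → 7 h 31 min
Mon reg 9 h 0 min / OT 0 h 33 min; Tue reg 9 h 0 min / OT 2 h 21 min; Wed reg 8 h 9 min / OT 0 h 0 min; Thu reg 6 h 58 min / OT 0 h 0 min; Fri reg 7 h 31 min / OT 0 h 0 min.
Totals: regular 40 h 38 min, overtime 2 h 54 min.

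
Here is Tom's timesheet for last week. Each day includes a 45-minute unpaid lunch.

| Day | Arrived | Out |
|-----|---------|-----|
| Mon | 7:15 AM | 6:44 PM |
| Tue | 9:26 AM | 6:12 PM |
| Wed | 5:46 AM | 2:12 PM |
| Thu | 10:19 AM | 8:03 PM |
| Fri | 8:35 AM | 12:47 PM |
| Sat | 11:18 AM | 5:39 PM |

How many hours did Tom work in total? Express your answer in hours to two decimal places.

Mon: 7:15 AM–6:44 PM = 11 h 29 min; less 45 min break → 10 h 44 min
Tue: 9:26 AM–6:12 PM = 8 h 46 min; less 45 min break → 8 h 1 min
Wed: 5:46 AM–2:12 PM = 8 h 26 min; less 45 min break → 7 h 41 min
Thu: 10:19 AM–8:03 PM = 9 h 44 min; less 45 min break → 8 h 59 min
Fri: 8:35 AM–12:47 PM = 4 h 12 min; less 45 min break → 3 h 27 min
Sat: 11:18 AM–5:39 PM = 6 h 21 min; less 45 min break → 5 h 36 min
Total: 10 h 44 min + 8 h 1 min + 7 h 41 min + 8 h 59 min + 3 h 27 min + 5 h 36 min = 44 h 28 min.

44.47 hours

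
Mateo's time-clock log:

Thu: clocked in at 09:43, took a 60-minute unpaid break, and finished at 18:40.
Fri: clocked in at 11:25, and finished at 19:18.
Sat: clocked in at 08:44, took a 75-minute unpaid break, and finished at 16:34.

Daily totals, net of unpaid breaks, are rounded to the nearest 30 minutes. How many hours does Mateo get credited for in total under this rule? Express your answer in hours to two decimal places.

Thu: 09:43–18:40 = 8 h 57 min − 60 min = 7 h 57 min → rounds to 8 h 0 min
Fri: 11:25–19:18 = 7 h 53 min → rounds to 8 h 0 min
Sat: 08:44–16:34 = 7 h 50 min − 75 min = 6 h 35 min → rounds to 6 h 30 min
Total credited: 22 h 30 min.

22.50 hours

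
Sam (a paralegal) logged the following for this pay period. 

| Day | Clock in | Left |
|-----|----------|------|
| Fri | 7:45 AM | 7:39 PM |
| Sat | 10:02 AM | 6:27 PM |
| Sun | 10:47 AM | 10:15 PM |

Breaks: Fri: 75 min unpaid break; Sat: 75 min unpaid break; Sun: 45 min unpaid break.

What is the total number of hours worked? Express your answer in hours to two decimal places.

28.53 hours

Fri: 7:45 AM–7:39 PM = 11 h 54 min; less 75 min break → 10 h 39 min
Sat: 10:02 AM–6:27 PM = 8 h 25 min; less 75 min break → 7 h 10 min
Sun: 10:47 AM–10:15 PM = 11 h 28 min; less 45 min break → 10 h 43 min
Total: 10 h 39 min + 7 h 10 min + 10 h 43 min = 28 h 32 min.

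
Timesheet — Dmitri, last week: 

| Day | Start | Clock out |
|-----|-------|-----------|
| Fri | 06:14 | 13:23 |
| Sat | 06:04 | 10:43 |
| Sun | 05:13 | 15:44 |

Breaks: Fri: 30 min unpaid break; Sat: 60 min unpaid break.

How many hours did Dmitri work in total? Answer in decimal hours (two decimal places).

20.82 hours

Fri: 06:14–13:23 = 7 h 9 min; less 30 min break → 6 h 39 min
Sat: 06:04–10:43 = 4 h 39 min; less 60 min break → 3 h 39 min
Sun: 05:13–15:44 = 10 h 31 min
Total: 6 h 39 min + 3 h 39 min + 10 h 31 min = 20 h 49 min.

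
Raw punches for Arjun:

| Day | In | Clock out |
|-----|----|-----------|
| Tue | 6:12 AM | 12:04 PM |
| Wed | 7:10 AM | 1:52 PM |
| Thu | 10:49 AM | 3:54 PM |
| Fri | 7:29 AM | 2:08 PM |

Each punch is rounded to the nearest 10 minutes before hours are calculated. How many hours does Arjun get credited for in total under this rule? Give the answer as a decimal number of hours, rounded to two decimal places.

Tue: in 6:12 AM→6:10 AM, out 12:04 PM→12:00 PM; 5 h 50 min
Wed: in 7:10 AM→7:10 AM, out 1:52 PM→1:50 PM; 6 h 40 min
Thu: in 10:49 AM→10:50 AM, out 3:54 PM→3:50 PM; 5 h 0 min
Fri: in 7:29 AM→7:30 AM, out 2:08 PM→2:10 PM; 6 h 40 min
Total credited: 24 h 10 min.

24.17 hours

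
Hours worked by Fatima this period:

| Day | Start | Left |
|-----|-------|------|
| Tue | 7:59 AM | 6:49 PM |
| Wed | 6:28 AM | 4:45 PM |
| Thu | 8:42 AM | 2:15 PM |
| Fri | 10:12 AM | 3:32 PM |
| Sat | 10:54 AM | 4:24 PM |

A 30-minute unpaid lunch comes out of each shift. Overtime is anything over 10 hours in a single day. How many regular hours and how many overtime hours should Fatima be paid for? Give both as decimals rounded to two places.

Regular 34.67 hours, overtime 0.33 hours

Tue: 7:59 AM–6:49 PM = 10 h 50 min; less 30 min break → 10 h 20 min
Wed: 6:28 AM–4:45 PM = 10 h 17 min; less 30 min break → 9 h 47 min
Thu: 8:42 AM–2:15 PM = 5 h 33 min; less 30 min break → 5 h 3 min
Fri: 10:12 AM–3:32 PM = 5 h 20 min; less 30 min break → 4 h 50 min
Sat: 10:54 AM–4:24 PM = 5 h 30 min; less 30 min break → 5 h 0 min
Tue reg 10 h 0 min / OT 0 h 20 min; Wed reg 9 h 47 min / OT 0 h 0 min; Thu reg 5 h 3 min / OT 0 h 0 min; Fri reg 4 h 50 min / OT 0 h 0 min; Sat reg 5 h 0 min / OT 0 h 0 min.
Totals: regular 34 h 40 min, overtime 0 h 20 min.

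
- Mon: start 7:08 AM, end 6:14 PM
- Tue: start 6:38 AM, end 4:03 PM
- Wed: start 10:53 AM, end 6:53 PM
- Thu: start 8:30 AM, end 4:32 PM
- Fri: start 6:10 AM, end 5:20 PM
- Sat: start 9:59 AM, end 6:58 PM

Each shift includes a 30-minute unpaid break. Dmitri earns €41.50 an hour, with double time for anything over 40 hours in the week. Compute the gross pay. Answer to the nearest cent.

€2797.10

Mon: 7:08 AM–6:14 PM = 11 h 6 min; less 30 min break → 10 h 36 min
Tue: 6:38 AM–4:03 PM = 9 h 25 min; less 30 min break → 8 h 55 min
Wed: 10:53 AM–6:53 PM = 8 h 0 min; less 30 min break → 7 h 30 min
Thu: 8:30 AM–4:32 PM = 8 h 2 min; less 30 min break → 7 h 32 min
Fri: 6:10 AM–5:20 PM = 11 h 10 min; less 30 min break → 10 h 40 min
Sat: 9:59 AM–6:58 PM = 8 h 59 min; less 30 min break → 8 h 29 min
Total worked: 53 h 42 min = 3222 min.
Regular 40 h 0 min = 2400 min at €41.50/h; overtime 13 h 42 min = 822 min at €83.00/h.
Pay = (2400 × €41.50 + 822 × €83.00) ÷ 60 = €2797.10.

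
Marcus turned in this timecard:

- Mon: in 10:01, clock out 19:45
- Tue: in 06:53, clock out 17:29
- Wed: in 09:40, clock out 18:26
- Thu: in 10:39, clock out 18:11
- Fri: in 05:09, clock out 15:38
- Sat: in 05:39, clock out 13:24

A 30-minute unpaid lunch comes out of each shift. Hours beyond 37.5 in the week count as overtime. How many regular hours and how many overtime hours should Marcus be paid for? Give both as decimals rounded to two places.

Regular 37.50 hours, overtime 14.37 hours

Mon: 10:01–19:45 = 9 h 44 min; less 30 min break → 9 h 14 min
Tue: 06:53–17:29 = 10 h 36 min; less 30 min break → 10 h 6 min
Wed: 09:40–18:26 = 8 h 46 min; less 30 min break → 8 h 16 min
Thu: 10:39–18:11 = 7 h 32 min; less 30 min break → 7 h 2 min
Fri: 05:09–15:38 = 10 h 29 min; less 30 min break → 9 h 59 min
Sat: 05:39–13:24 = 7 h 45 min; less 30 min break → 7 h 15 min
Total worked: 51 h 52 min = 51.87 h.
Threshold 37.5 h → overtime 14 h 22 min, regular 37 h 30 min.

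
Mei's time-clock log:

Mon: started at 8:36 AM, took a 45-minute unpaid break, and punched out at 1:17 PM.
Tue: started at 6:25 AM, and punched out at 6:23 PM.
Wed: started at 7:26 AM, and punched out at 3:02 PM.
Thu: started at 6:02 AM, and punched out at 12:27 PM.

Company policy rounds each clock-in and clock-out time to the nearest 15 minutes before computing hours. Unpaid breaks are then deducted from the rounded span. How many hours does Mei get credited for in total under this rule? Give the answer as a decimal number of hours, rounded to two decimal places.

30.00 hours

Mon: in 8:36 AM→8:30 AM, out 1:17 PM→1:15 PM; 4 h 45 min − 45 min = 4 h 0 min
Tue: in 6:25 AM→6:30 AM, out 6:23 PM→6:30 PM; 12 h 0 min
Wed: in 7:26 AM→7:30 AM, out 3:02 PM→3:00 PM; 7 h 30 min
Thu: in 6:02 AM→6:00 AM, out 12:27 PM→12:30 PM; 6 h 30 min
Total credited: 30 h 0 min.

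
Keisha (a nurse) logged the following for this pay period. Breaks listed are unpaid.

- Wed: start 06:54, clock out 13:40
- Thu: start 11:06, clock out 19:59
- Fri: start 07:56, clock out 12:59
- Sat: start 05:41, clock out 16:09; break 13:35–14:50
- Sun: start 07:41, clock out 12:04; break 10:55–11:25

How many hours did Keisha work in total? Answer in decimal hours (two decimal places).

33.80 hours

Wed: 06:54–13:40 = 6 h 46 min
Thu: 11:06–19:59 = 8 h 53 min
Fri: 07:56–12:59 = 5 h 3 min
Sat: 05:41–16:09 = 10 h 28 min; less 75 min break → 9 h 13 min
Sun: 07:41–12:04 = 4 h 23 min; less 30 min break → 3 h 53 min
Total: 6 h 46 min + 8 h 53 min + 5 h 3 min + 9 h 13 min + 3 h 53 min = 33 h 48 min.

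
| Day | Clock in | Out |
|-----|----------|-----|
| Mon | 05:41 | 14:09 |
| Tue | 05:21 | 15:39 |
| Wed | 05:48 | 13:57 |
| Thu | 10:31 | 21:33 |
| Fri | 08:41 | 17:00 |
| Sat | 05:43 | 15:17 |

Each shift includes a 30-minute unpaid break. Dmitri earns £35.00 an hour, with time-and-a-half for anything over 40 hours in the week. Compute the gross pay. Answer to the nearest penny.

Mon: 05:41–14:09 = 8 h 28 min; less 30 min break → 7 h 58 min
Tue: 05:21–15:39 = 10 h 18 min; less 30 min break → 9 h 48 min
Wed: 05:48–13:57 = 8 h 9 min; less 30 min break → 7 h 39 min
Thu: 10:31–21:33 = 11 h 2 min; less 30 min break → 10 h 32 min
Fri: 08:41–17:00 = 8 h 19 min; less 30 min break → 7 h 49 min
Sat: 05:43–15:17 = 9 h 34 min; less 30 min break → 9 h 4 min
Total worked: 52 h 50 min = 3170 min.
Regular 40 h 0 min = 2400 min at £35.00/h; overtime 12 h 50 min = 770 min at £52.50/h.
Pay = (2400 × £35.00 + 770 × £52.50) ÷ 60 = £2073.75.

£2073.75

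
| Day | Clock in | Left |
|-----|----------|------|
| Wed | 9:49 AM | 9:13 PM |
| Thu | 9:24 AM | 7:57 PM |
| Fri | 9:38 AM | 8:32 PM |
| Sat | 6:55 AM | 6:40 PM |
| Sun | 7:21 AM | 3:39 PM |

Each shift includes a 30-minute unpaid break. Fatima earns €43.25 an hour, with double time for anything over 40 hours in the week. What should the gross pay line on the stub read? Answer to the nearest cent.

Wed: 9:49 AM–9:13 PM = 11 h 24 min; less 30 min break → 10 h 54 min
Thu: 9:24 AM–7:57 PM = 10 h 33 min; less 30 min break → 10 h 3 min
Fri: 9:38 AM–8:32 PM = 10 h 54 min; less 30 min break → 10 h 24 min
Sat: 6:55 AM–6:40 PM = 11 h 45 min; less 30 min break → 11 h 15 min
Sun: 7:21 AM–3:39 PM = 8 h 18 min; less 30 min break → 7 h 48 min
Total worked: 50 h 24 min = 3024 min.
Regular 40 h 0 min = 2400 min at €43.25/h; overtime 10 h 24 min = 624 min at €86.50/h.
Pay = (2400 × €43.25 + 624 × €86.50) ÷ 60 = €2629.60.

€2629.60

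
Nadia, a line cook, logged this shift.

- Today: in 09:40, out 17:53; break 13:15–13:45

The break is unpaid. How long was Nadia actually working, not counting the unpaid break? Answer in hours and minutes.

7 h 43 min

Today: 09:40–17:53 = 8 h 13 min; less 30 min break → 7 h 43 min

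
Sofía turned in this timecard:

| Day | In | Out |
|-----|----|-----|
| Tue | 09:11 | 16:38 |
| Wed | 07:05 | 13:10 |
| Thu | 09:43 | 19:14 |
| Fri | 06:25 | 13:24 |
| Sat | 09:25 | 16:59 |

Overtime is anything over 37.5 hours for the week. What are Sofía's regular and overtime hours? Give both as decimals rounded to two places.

Tue: 09:11–16:38 = 7 h 27 min
Wed: 07:05–13:10 = 6 h 5 min
Thu: 09:43–19:14 = 9 h 31 min
Fri: 06:25–13:24 = 6 h 59 min
Sat: 09:25–16:59 = 7 h 34 min
Total worked: 37 h 36 min = 37.60 h.
Threshold 37.5 h → overtime 0 h 6 min, regular 37 h 30 min.

Regular 37.50 hours, overtime 0.10 hours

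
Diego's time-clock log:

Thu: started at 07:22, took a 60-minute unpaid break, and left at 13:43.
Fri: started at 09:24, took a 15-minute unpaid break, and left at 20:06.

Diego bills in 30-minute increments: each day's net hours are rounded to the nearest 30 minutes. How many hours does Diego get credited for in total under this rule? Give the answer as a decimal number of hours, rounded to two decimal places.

16.00 hours

Thu: 07:22–13:43 = 6 h 21 min − 60 min = 5 h 21 min → rounds to 5 h 30 min
Fri: 09:24–20:06 = 10 h 42 min − 15 min = 10 h 27 min → rounds to 10 h 30 min
Total credited: 16 h 0 min.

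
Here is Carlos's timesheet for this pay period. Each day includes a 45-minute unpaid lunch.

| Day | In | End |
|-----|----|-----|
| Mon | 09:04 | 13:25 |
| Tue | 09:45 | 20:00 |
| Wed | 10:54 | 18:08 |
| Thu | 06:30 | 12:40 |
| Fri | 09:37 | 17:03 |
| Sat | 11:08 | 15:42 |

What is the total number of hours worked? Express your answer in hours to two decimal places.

35.50 hours

Mon: 09:04–13:25 = 4 h 21 min; less 45 min break → 3 h 36 min
Tue: 09:45–20:00 = 10 h 15 min; less 45 min break → 9 h 30 min
Wed: 10:54–18:08 = 7 h 14 min; less 45 min break → 6 h 29 min
Thu: 06:30–12:40 = 6 h 10 min; less 45 min break → 5 h 25 min
Fri: 09:37–17:03 = 7 h 26 min; less 45 min break → 6 h 41 min
Sat: 11:08–15:42 = 4 h 34 min; less 45 min break → 3 h 49 min
Total: 3 h 36 min + 9 h 30 min + 6 h 29 min + 5 h 25 min + 6 h 41 min + 3 h 49 min = 35 h 30 min.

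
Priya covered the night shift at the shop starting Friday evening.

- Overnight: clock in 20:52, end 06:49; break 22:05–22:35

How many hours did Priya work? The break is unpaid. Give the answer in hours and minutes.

9 h 27 min

Overnight: 20:52 → midnight = 3 h 8 min; midnight → 06:49 = 6 h 49 min; span 9 h 57 min; less 30 min break → 9 h 27 min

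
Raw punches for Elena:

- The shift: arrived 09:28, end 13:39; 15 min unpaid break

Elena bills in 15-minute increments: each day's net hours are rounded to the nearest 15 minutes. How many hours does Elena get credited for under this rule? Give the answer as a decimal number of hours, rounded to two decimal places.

4.00 hours

The shift: 09:28–13:39 = 4 h 11 min − 15 min = 3 h 56 min → rounds to 4 h 0 min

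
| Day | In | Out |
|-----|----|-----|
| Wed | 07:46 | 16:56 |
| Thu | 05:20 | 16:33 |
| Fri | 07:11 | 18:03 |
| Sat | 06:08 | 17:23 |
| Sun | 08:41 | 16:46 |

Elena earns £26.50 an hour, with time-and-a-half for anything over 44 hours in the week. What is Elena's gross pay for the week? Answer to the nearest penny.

£1427.69

Wed: 07:46–16:56 = 9 h 10 min
Thu: 05:20–16:33 = 11 h 13 min
Fri: 07:11–18:03 = 10 h 52 min
Sat: 06:08–17:23 = 11 h 15 min
Sun: 08:41–16:46 = 8 h 5 min
Total worked: 50 h 35 min = 3035 min.
Regular 44 h 0 min = 2640 min at £26.50/h; overtime 6 h 35 min = 395 min at £39.75/h.
Pay = (2640 × £26.50 + 395 × £39.75) ÷ 60 = £1427.69.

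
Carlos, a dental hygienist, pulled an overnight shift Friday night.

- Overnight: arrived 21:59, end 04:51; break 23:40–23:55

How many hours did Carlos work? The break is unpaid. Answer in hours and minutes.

Overnight: 21:59 → midnight = 2 h 1 min; midnight → 04:51 = 4 h 51 min; span 6 h 52 min; less 15 min break → 6 h 37 min

6 h 37 min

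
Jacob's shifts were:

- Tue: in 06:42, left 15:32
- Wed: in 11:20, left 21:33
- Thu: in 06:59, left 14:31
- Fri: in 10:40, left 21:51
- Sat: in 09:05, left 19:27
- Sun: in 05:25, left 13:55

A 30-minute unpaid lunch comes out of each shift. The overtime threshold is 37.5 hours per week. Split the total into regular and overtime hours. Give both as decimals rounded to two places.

Tue: 06:42–15:32 = 8 h 50 min; less 30 min break → 8 h 20 min
Wed: 11:20–21:33 = 10 h 13 min; less 30 min break → 9 h 43 min
Thu: 06:59–14:31 = 7 h 32 min; less 30 min break → 7 h 2 min
Fri: 10:40–21:51 = 11 h 11 min; less 30 min break → 10 h 41 min
Sat: 09:05–19:27 = 10 h 22 min; less 30 min break → 9 h 52 min
Sun: 05:25–13:55 = 8 h 30 min; less 30 min break → 8 h 0 min
Total worked: 53 h 38 min = 53.63 h.
Threshold 37.5 h → overtime 16 h 8 min, regular 37 h 30 min.

Regular 37.50 hours, overtime 16.13 hours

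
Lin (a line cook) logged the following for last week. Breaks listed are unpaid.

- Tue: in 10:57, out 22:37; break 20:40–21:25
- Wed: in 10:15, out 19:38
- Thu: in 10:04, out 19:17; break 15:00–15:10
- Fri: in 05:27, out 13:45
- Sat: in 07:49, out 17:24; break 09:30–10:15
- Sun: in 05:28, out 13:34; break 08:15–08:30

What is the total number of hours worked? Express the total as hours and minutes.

Tue: 10:57–22:37 = 11 h 40 min; less 45 min break → 10 h 55 min
Wed: 10:15–19:38 = 9 h 23 min
Thu: 10:04–19:17 = 9 h 13 min; less 10 min break → 9 h 3 min
Fri: 05:27–13:45 = 8 h 18 min
Sat: 07:49–17:24 = 9 h 35 min; less 45 min break → 8 h 50 min
Sun: 05:28–13:34 = 8 h 6 min; less 15 min break → 7 h 51 min
Total: 10 h 55 min + 9 h 23 min + 9 h 3 min + 8 h 18 min + 8 h 50 min + 7 h 51 min = 54 h 20 min.

54 h 20 min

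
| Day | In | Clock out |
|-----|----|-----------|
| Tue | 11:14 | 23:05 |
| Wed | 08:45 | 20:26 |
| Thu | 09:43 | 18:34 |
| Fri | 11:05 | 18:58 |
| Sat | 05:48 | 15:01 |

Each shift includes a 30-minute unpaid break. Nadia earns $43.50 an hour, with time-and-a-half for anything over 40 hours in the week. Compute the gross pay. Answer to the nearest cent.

$2195.66

Tue: 11:14–23:05 = 11 h 51 min; less 30 min break → 11 h 21 min
Wed: 08:45–20:26 = 11 h 41 min; less 30 min break → 11 h 11 min
Thu: 09:43–18:34 = 8 h 51 min; less 30 min break → 8 h 21 min
Fri: 11:05–18:58 = 7 h 53 min; less 30 min break → 7 h 23 min
Sat: 05:48–15:01 = 9 h 13 min; less 30 min break → 8 h 43 min
Total worked: 46 h 59 min = 2819 min.
Regular 40 h 0 min = 2400 min at $43.50/h; overtime 6 h 59 min = 419 min at $65.25/h.
Pay = (2400 × $43.50 + 419 × $65.25) ÷ 60 = $2195.66.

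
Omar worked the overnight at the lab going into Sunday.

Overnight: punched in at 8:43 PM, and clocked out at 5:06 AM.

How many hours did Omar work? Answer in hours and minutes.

8 h 23 min

Overnight: 8:43 PM → midnight = 3 h 17 min; midnight → 5:06 AM = 5 h 6 min; span 8 h 23 min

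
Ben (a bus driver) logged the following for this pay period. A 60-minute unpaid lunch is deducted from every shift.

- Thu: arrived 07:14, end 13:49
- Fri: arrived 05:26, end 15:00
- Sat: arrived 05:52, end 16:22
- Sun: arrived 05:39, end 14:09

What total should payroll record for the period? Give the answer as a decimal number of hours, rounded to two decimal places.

31.15 hours

Thu: 07:14–13:49 = 6 h 35 min; less 60 min break → 5 h 35 min
Fri: 05:26–15:00 = 9 h 34 min; less 60 min break → 8 h 34 min
Sat: 05:52–16:22 = 10 h 30 min; less 60 min break → 9 h 30 min
Sun: 05:39–14:09 = 8 h 30 min; less 60 min break → 7 h 30 min
Total: 5 h 35 min + 8 h 34 min + 9 h 30 min + 7 h 30 min = 31 h 9 min.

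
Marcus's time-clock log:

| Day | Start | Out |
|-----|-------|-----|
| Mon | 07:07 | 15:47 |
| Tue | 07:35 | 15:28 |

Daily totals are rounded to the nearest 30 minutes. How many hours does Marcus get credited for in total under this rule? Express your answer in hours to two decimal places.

Mon: 07:07–15:47 = 8 h 40 min → rounds to 8 h 30 min
Tue: 07:35–15:28 = 7 h 53 min → rounds to 8 h 0 min
Total credited: 16 h 30 min.

16.50 hours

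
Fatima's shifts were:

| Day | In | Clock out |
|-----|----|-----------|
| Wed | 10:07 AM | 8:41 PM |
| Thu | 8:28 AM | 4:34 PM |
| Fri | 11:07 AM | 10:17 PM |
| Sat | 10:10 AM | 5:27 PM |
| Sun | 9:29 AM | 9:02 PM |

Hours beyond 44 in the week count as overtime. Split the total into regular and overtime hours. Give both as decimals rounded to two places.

Wed: 10:07 AM–8:41 PM = 10 h 34 min
Thu: 8:28 AM–4:34 PM = 8 h 6 min
Fri: 11:07 AM–10:17 PM = 11 h 10 min
Sat: 10:10 AM–5:27 PM = 7 h 17 min
Sun: 9:29 AM–9:02 PM = 11 h 33 min
Total worked: 48 h 40 min = 48.67 h.
Threshold 44 h → overtime 4 h 40 min, regular 44 h 0 min.

Regular 44.00 hours, overtime 4.67 hours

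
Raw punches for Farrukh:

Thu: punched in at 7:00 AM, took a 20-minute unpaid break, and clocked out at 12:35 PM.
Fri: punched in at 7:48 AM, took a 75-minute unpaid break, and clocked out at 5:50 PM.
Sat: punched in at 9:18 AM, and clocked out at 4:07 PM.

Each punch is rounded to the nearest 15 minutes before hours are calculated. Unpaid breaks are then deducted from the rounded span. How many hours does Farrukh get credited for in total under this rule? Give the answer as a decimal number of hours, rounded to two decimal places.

Thu: in 7:00 AM→7:00 AM, out 12:35 PM→12:30 PM; 5 h 30 min − 20 min = 5 h 10 min
Fri: in 7:48 AM→7:45 AM, out 5:50 PM→5:45 PM; 10 h 0 min − 75 min = 8 h 45 min
Sat: in 9:18 AM→9:15 AM, out 4:07 PM→4:00 PM; 6 h 45 min
Total credited: 20 h 40 min.

20.67 hours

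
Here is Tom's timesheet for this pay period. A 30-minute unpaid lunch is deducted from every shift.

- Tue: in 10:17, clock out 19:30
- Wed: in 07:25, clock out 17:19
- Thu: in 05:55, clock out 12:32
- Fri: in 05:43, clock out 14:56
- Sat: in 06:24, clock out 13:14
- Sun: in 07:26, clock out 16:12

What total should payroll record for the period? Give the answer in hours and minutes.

Tue: 10:17–19:30 = 9 h 13 min; less 30 min break → 8 h 43 min
Wed: 07:25–17:19 = 9 h 54 min; less 30 min break → 9 h 24 min
Thu: 05:55–12:32 = 6 h 37 min; less 30 min break → 6 h 7 min
Fri: 05:43–14:56 = 9 h 13 min; less 30 min break → 8 h 43 min
Sat: 06:24–13:14 = 6 h 50 min; less 30 min break → 6 h 20 min
Sun: 07:26–16:12 = 8 h 46 min; less 30 min break → 8 h 16 min
Total: 8 h 43 min + 9 h 24 min + 6 h 7 min + 8 h 43 min + 6 h 20 min + 8 h 16 min = 47 h 33 min.

47 h 33 min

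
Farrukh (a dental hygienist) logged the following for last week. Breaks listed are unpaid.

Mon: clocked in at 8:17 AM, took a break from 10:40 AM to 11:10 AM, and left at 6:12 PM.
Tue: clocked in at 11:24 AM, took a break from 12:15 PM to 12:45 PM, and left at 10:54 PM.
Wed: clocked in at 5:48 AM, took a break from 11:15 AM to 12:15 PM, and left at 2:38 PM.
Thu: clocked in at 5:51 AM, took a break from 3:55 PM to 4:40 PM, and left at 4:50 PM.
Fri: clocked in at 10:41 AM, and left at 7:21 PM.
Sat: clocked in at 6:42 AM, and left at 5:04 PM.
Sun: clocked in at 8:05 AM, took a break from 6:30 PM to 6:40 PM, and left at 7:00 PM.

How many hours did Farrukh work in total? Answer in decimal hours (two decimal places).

Mon: 8:17 AM–6:12 PM = 9 h 55 min; less 30 min break → 9 h 25 min
Tue: 11:24 AM–10:54 PM = 11 h 30 min; less 30 min break → 11 h 0 min
Wed: 5:48 AM–2:38 PM = 8 h 50 min; less 60 min break → 7 h 50 min
Thu: 5:51 AM–4:50 PM = 10 h 59 min; less 45 min break → 10 h 14 min
Fri: 10:41 AM–7:21 PM = 8 h 40 min
Sat: 6:42 AM–5:04 PM = 10 h 22 min
Sun: 8:05 AM–7:00 PM = 10 h 55 min; less 10 min break → 10 h 45 min
Total: 9 h 25 min + 11 h 0 min + 7 h 50 min + 10 h 14 min + 8 h 40 min + 10 h 22 min + 10 h 45 min = 68 h 16 min.

68.27 hours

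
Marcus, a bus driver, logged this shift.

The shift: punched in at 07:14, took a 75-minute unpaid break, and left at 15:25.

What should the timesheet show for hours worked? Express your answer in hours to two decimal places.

6.93 hours

The shift: 07:14–15:25 = 8 h 11 min; less 75 min break → 6 h 56 min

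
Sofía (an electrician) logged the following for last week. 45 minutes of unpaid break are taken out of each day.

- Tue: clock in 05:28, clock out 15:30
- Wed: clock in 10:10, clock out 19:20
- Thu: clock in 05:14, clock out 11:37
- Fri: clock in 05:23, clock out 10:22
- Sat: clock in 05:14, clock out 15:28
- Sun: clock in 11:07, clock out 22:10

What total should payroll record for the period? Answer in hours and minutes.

Tue: 05:28–15:30 = 10 h 2 min; less 45 min break → 9 h 17 min
Wed: 10:10–19:20 = 9 h 10 min; less 45 min break → 8 h 25 min
Thu: 05:14–11:37 = 6 h 23 min; less 45 min break → 5 h 38 min
Fri: 05:23–10:22 = 4 h 59 min; less 45 min break → 4 h 14 min
Sat: 05:14–15:28 = 10 h 14 min; less 45 min break → 9 h 29 min
Sun: 11:07–22:10 = 11 h 3 min; less 45 min break → 10 h 18 min
Total: 9 h 17 min + 8 h 25 min + 5 h 38 min + 4 h 14 min + 9 h 29 min + 10 h 18 min = 47 h 21 min.

47 h 21 min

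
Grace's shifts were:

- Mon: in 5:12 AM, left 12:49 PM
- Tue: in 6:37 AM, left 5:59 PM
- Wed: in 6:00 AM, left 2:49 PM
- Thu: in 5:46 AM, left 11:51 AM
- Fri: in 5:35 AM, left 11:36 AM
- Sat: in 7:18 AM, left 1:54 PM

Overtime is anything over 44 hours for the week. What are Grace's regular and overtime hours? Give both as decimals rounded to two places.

Mon: 5:12 AM–12:49 PM = 7 h 37 min
Tue: 6:37 AM–5:59 PM = 11 h 22 min
Wed: 6:00 AM–2:49 PM = 8 h 49 min
Thu: 5:46 AM–11:51 AM = 6 h 5 min
Fri: 5:35 AM–11:36 AM = 6 h 1 min
Sat: 7:18 AM–1:54 PM = 6 h 36 min
Total worked: 46 h 30 min = 46.50 h.
Threshold 44 h → overtime 2 h 30 min, regular 44 h 0 min.

Regular 44.00 hours, overtime 2.50 hours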